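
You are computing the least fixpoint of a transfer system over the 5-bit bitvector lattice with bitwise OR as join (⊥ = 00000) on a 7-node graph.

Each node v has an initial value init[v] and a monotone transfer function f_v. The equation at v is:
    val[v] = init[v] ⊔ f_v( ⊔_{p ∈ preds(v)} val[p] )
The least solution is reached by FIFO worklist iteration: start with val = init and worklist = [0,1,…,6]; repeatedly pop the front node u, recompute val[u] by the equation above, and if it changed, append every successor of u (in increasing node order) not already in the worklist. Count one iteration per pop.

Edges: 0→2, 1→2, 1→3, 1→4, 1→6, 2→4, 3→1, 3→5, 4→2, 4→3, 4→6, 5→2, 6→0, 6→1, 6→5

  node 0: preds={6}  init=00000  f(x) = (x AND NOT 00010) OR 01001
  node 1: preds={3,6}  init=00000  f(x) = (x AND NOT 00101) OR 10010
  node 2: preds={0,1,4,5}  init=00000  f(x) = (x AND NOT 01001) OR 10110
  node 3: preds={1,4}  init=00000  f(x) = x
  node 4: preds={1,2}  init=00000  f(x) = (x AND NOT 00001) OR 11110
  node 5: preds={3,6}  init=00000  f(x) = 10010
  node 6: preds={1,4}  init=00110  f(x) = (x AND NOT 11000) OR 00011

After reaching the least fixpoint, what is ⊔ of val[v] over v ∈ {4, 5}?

Iteration log — 17 steps:
  step 1. node 0  ⊔preds=00110  new=01101  old=00000  +wl: 
  step 2. node 1  ⊔preds=00110  new=10010  old=00000  +wl: 
  step 3. node 2  ⊔preds=11111  new=10110  old=00000  +wl: 
  step 4. node 3  ⊔preds=10010  new=10010  old=00000  +wl: 1
  step 5. node 4  ⊔preds=10110  new=11110  old=00000  +wl: 2,3
  step 6. node 5  ⊔preds=10110  new=10010  old=00000  +wl: 
  step 7. node 6  ⊔preds=11110  new=00111  old=00110  +wl: 0,5
  step 8. node 1  ⊔preds=10111  new=10010  stable
  step 9. node 2  ⊔preds=11111  new=10110  stable
  step 10. node 3  ⊔preds=11110  new=11110  old=10010  +wl: 1
  step 11. node 0  ⊔preds=00111  new=01101  stable
  step 12. node 5  ⊔preds=11111  new=10010  stable
  step 13. node 1  ⊔preds=11111  new=11010  old=10010  +wl: 2,3,4,6
  step 14. node 2  ⊔preds=11111  new=10110  stable
  step 15. node 3  ⊔preds=11110  new=11110  stable
  step 16. node 4  ⊔preds=11110  new=11110  stable
  step 17. node 6  ⊔preds=11110  new=00111  stable

Least fixpoint reached:
  node 0: 01101
  node 1: 11010
  node 2: 10110
  node 3: 11110
  node 4: 11110
  node 5: 10010
  node 6: 00111

11110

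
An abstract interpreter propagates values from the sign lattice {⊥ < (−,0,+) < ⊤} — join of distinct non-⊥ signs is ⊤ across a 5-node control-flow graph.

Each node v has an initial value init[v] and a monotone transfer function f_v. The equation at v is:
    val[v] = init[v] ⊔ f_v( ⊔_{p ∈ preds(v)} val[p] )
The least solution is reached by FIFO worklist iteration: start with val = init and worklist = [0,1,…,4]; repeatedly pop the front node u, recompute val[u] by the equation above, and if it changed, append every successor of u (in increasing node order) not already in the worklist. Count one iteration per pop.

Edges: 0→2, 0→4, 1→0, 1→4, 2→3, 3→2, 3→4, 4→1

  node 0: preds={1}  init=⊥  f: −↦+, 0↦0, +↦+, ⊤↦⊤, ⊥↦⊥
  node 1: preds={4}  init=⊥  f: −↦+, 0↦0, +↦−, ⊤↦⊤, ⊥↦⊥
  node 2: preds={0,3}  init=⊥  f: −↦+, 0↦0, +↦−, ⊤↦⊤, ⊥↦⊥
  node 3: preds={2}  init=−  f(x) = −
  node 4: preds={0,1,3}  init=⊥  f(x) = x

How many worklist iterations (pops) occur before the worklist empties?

Trace (14 dequeues):
  [1] u=0 | in ⊥ | out ⊥ | ==
  [2] u=1 | in ⊥ | out ⊥ | ==
  [3] u=2 | in − | out + | prev ⊥ | push {}
  [4] u=3 | in + | out − | ==
  [5] u=4 | in − | out − | prev ⊥ | push {1}
  [6] u=1 | in − | out + | prev ⊥ | push {0,4}
  [7] u=0 | in + | out + | prev ⊥ | push {2}
  [8] u=4 | in ⊤ | out ⊤ | prev − | push {1}
  [9] u=2 | in ⊤ | out ⊤ | prev + | push {3}
  [10] u=1 | in ⊤ | out ⊤ | prev + | push {0,4}
  [11] u=3 | in ⊤ | out − | ==
  [12] u=0 | in ⊤ | out ⊤ | prev + | push {2}
  [13] u=4 | in ⊤ | out ⊤ | ==
  [14] u=2 | in ⊤ | out ⊤ | ==

Converged values:
  [0] ⊤
  [1] ⊤
  [2] ⊤
  [3] −
  [4] ⊤

14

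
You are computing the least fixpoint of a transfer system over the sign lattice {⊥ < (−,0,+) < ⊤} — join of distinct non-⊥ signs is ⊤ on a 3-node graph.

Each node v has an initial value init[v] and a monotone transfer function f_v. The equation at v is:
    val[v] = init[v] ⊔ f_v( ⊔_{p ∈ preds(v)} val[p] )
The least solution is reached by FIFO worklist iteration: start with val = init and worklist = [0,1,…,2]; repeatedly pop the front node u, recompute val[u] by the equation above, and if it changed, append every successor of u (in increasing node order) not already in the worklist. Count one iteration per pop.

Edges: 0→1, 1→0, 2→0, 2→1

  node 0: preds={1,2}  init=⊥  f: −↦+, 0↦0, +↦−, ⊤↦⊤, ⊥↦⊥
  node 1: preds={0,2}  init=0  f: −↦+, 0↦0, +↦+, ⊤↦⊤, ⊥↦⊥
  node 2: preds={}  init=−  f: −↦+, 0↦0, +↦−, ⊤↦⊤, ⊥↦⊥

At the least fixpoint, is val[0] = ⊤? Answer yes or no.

yes

Iteration log — 4 steps:
  step 1. node 0  ⊔preds=⊤  new=⊤  old=⊥  +wl: 
  step 2. node 1  ⊔preds=⊤  new=⊤  old=0  +wl: 0
  step 3. node 2  ⊔preds=⊥  new=−  stable
  step 4. node 0  ⊔preds=⊤  new=⊤  stable

Least fixpoint reached:
  node 0: ⊤
  node 1: ⊤
  node 2: −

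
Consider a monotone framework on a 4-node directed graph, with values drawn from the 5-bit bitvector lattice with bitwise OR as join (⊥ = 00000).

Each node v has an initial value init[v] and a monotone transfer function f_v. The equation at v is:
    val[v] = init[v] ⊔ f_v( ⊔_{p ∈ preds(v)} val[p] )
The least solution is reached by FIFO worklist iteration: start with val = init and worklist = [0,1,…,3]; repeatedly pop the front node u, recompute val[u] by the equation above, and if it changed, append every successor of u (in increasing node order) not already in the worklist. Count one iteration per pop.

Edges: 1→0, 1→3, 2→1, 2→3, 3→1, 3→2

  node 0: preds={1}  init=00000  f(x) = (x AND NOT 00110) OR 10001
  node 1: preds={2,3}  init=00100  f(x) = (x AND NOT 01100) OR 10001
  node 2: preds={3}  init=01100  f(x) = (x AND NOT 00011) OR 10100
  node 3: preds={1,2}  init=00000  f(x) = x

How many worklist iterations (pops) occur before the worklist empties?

7

Iteration log — 7 steps:
  step 1. node 0  ⊔preds=00100  new=10001  old=00000  +wl: 
  step 2. node 1  ⊔preds=01100  new=10101  old=00100  +wl: 0
  step 3. node 2  ⊔preds=00000  new=11100  old=01100  +wl: 1
  step 4. node 3  ⊔preds=11101  new=11101  old=00000  +wl: 2
  step 5. node 0  ⊔preds=10101  new=10001  stable
  step 6. node 1  ⊔preds=11101  new=10101  stable
  step 7. node 2  ⊔preds=11101  new=11100  stable

Least fixpoint reached:
  node 0: 10001
  node 1: 10101
  node 2: 11100
  node 3: 11101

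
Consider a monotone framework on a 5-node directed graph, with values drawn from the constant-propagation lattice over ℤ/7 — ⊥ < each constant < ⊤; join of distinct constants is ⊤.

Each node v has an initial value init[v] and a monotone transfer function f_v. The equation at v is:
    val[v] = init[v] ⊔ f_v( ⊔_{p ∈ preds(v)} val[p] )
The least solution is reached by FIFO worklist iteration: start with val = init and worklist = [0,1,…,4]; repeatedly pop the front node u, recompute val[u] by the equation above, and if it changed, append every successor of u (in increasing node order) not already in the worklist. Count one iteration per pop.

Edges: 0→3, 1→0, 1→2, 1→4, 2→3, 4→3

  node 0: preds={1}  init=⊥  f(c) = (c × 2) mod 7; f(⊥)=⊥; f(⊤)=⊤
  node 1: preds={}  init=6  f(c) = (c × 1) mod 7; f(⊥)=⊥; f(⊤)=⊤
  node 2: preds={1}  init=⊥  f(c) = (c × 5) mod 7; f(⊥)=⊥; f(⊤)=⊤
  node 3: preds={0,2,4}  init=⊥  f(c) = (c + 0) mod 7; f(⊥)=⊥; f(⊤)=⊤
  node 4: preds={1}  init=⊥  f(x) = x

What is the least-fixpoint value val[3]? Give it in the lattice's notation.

⊤

Worklist (6 pops):
  #1 pop 0: in=6 → 5 (was ⊥); enqueue []
  #2 pop 1: in=⊥ → 6 (no change)
  #3 pop 2: in=6 → 2 (was ⊥); enqueue []
  #4 pop 3: in=⊤ → ⊤ (was ⊥); enqueue []
  #5 pop 4: in=6 → 6 (was ⊥); enqueue [3]
  #6 pop 3: in=⊤ → ⊤ (no change)

Fixpoint:
  val[0] = 5
  val[1] = 6
  val[2] = 2
  val[3] = ⊤
  val[4] = 6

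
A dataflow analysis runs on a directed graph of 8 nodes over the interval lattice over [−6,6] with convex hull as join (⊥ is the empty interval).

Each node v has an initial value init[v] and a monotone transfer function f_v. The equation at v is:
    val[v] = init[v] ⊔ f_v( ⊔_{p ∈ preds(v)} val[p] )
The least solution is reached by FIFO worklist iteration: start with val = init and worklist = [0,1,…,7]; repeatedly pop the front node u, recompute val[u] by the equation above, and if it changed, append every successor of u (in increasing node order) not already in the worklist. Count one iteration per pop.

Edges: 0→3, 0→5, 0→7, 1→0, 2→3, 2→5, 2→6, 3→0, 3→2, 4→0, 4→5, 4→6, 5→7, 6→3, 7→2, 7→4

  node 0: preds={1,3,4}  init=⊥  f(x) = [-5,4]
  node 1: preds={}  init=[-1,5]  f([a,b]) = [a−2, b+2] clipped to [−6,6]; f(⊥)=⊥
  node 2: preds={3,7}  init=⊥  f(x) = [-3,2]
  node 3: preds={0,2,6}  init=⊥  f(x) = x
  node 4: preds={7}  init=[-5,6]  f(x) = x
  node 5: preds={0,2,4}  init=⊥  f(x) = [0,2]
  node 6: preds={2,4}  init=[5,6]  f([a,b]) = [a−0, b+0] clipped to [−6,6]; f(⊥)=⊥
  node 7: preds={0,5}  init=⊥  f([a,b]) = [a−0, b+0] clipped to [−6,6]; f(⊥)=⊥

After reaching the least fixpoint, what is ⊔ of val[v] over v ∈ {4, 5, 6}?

Iteration log — 12 steps:
  step 1. node 0  ⊔preds=[-5,6]  new=[-5,4]  old=⊥  +wl: 
  step 2. node 1  ⊔preds=⊥  new=[-1,5]  stable
  step 3. node 2  ⊔preds=⊥  new=[-3,2]  old=⊥  +wl: 
  step 4. node 3  ⊔preds=[-5,6]  new=[-5,6]  old=⊥  +wl: 0,2
  step 5. node 4  ⊔preds=⊥  new=[-5,6]  stable
  step 6. node 5  ⊔preds=[-5,6]  new=[0,2]  old=⊥  +wl: 
  step 7. node 6  ⊔preds=[-5,6]  new=[-5,6]  old=[5,6]  +wl: 3
  step 8. node 7  ⊔preds=[-5,4]  new=[-5,4]  old=⊥  +wl: 4
  step 9. node 0  ⊔preds=[-5,6]  new=[-5,4]  stable
  step 10. node 2  ⊔preds=[-5,6]  new=[-3,2]  stable
  step 11. node 3  ⊔preds=[-5,6]  new=[-5,6]  stable
  step 12. node 4  ⊔preds=[-5,4]  new=[-5,6]  stable

Least fixpoint reached:
  node 0: [-5,4]
  node 1: [-1,5]
  node 2: [-3,2]
  node 3: [-5,6]
  node 4: [-5,6]
  node 5: [0,2]
  node 6: [-5,6]
  node 7: [-5,4]

[-5,6]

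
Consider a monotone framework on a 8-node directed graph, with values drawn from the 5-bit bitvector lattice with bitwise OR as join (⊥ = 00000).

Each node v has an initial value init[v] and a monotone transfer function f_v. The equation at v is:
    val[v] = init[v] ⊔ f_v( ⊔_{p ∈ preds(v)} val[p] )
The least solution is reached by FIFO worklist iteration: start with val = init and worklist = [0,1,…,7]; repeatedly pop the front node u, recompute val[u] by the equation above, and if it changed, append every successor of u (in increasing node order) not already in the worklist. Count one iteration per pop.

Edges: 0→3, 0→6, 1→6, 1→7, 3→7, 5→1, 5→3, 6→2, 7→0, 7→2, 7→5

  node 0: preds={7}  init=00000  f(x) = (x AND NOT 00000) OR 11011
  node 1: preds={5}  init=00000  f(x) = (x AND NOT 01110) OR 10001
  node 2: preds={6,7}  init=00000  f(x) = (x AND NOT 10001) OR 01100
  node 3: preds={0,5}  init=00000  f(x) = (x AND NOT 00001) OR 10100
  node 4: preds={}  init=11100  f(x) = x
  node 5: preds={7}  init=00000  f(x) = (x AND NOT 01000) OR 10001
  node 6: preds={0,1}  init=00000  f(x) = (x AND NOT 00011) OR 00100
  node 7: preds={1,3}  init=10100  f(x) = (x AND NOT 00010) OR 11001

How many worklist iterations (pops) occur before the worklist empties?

Trace (13 dequeues):
  [1] u=0 | in 10100 | out 11111 | prev 00000 | push {}
  [2] u=1 | in 00000 | out 10001 | prev 00000 | push {}
  [3] u=2 | in 10100 | out 01100 | prev 00000 | push {}
  [4] u=3 | in 11111 | out 11110 | prev 00000 | push {}
  [5] u=4 | in 00000 | out 11100 | ==
  [6] u=5 | in 10100 | out 10101 | prev 00000 | push {1,3}
  [7] u=6 | in 11111 | out 11100 | prev 00000 | push {2}
  [8] u=7 | in 11111 | out 11101 | prev 10100 | push {0,5}
  [9] u=1 | in 10101 | out 10001 | ==
  [10] u=3 | in 11111 | out 11110 | ==
  [11] u=2 | in 11101 | out 01100 | ==
  [12] u=0 | in 11101 | out 11111 | ==
  [13] u=5 | in 11101 | out 10101 | ==

Converged values:
  [0] 11111
  [1] 10001
  [2] 01100
  [3] 11110
  [4] 11100
  [5] 10101
  [6] 11100
  [7] 11101

13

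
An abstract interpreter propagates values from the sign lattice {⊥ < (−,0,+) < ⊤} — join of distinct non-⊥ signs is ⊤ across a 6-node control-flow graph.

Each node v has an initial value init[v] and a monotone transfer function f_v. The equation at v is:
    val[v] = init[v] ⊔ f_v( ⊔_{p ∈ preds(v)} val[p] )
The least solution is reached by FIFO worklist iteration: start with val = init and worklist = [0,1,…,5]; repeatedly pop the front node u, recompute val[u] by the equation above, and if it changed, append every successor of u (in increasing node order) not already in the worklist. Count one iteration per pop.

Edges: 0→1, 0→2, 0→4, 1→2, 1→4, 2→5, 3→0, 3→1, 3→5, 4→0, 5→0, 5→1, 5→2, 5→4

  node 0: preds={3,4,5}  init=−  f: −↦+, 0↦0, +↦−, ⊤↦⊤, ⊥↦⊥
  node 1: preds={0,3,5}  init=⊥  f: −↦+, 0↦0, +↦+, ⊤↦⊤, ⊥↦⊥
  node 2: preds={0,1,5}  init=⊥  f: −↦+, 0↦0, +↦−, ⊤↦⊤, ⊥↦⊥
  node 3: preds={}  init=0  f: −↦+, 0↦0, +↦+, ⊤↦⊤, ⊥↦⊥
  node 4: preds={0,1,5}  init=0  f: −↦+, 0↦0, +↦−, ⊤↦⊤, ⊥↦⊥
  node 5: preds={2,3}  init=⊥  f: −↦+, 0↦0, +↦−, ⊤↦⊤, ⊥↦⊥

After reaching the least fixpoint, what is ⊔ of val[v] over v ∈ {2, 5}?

Trace (10 dequeues):
  [1] u=0 | in 0 | out ⊤ | prev − | push {}
  [2] u=1 | in ⊤ | out ⊤ | prev ⊥ | push {}
  [3] u=2 | in ⊤ | out ⊤ | prev ⊥ | push {}
  [4] u=3 | in ⊥ | out 0 | ==
  [5] u=4 | in ⊤ | out ⊤ | prev 0 | push {0}
  [6] u=5 | in ⊤ | out ⊤ | prev ⊥ | push {1,2,4}
  [7] u=0 | in ⊤ | out ⊤ | ==
  [8] u=1 | in ⊤ | out ⊤ | ==
  [9] u=2 | in ⊤ | out ⊤ | ==
  [10] u=4 | in ⊤ | out ⊤ | ==

Converged values:
  [0] ⊤
  [1] ⊤
  [2] ⊤
  [3] 0
  [4] ⊤
  [5] ⊤

⊤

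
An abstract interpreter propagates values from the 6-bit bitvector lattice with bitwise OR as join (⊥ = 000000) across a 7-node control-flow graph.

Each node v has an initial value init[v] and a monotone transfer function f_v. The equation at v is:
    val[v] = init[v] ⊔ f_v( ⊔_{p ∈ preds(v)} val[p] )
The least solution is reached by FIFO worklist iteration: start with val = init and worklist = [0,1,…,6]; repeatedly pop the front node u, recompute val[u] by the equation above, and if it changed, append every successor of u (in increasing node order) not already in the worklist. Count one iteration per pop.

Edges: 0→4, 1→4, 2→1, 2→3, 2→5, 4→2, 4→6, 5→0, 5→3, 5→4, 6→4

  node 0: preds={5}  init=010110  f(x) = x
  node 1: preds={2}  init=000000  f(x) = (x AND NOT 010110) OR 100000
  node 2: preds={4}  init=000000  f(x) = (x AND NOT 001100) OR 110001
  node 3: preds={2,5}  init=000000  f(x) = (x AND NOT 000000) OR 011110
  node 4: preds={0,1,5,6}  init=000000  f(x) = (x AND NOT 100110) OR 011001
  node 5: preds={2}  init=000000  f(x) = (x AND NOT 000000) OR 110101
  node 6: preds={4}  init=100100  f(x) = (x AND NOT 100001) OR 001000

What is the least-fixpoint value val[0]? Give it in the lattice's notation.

110111

Trace (12 dequeues):
  [1] u=0 | in 000000 | out 010110 | ==
  [2] u=1 | in 000000 | out 100000 | prev 000000 | push {}
  [3] u=2 | in 000000 | out 110001 | prev 000000 | push {1}
  [4] u=3 | in 110001 | out 111111 | prev 000000 | push {}
  [5] u=4 | in 110110 | out 011001 | prev 000000 | push {2}
  [6] u=5 | in 110001 | out 110101 | prev 000000 | push {0,3,4}
  [7] u=6 | in 011001 | out 111100 | prev 100100 | push {}
  [8] u=1 | in 110001 | out 100001 | prev 100000 | push {}
  [9] u=2 | in 011001 | out 110001 | ==
  [10] u=0 | in 110101 | out 110111 | prev 010110 | push {}
  [11] u=3 | in 110101 | out 111111 | ==
  [12] u=4 | in 111111 | out 011001 | ==

Converged values:
  [0] 110111
  [1] 100001
  [2] 110001
  [3] 111111
  [4] 011001
  [5] 110101
  [6] 111100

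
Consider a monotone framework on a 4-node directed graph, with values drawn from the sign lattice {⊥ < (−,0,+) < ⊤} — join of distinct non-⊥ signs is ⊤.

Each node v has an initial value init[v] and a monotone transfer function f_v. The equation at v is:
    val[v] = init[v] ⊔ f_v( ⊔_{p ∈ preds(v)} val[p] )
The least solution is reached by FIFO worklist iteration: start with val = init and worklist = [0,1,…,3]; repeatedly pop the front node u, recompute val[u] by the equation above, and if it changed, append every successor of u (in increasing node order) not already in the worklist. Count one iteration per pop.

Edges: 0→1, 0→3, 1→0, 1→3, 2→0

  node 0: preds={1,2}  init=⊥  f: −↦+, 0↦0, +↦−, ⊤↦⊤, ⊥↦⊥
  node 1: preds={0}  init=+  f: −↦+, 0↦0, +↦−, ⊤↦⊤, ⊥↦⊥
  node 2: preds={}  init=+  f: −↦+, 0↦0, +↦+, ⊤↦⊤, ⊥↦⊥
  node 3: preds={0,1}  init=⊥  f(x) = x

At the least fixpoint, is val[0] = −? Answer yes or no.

yes

Iteration log — 4 steps:
  step 1. node 0  ⊔preds=+  new=−  old=⊥  +wl: 
  step 2. node 1  ⊔preds=−  new=+  stable
  step 3. node 2  ⊔preds=⊥  new=+  stable
  step 4. node 3  ⊔preds=⊤  new=⊤  old=⊥  +wl: 

Least fixpoint reached:
  node 0: −
  node 1: +
  node 2: +
  node 3: ⊤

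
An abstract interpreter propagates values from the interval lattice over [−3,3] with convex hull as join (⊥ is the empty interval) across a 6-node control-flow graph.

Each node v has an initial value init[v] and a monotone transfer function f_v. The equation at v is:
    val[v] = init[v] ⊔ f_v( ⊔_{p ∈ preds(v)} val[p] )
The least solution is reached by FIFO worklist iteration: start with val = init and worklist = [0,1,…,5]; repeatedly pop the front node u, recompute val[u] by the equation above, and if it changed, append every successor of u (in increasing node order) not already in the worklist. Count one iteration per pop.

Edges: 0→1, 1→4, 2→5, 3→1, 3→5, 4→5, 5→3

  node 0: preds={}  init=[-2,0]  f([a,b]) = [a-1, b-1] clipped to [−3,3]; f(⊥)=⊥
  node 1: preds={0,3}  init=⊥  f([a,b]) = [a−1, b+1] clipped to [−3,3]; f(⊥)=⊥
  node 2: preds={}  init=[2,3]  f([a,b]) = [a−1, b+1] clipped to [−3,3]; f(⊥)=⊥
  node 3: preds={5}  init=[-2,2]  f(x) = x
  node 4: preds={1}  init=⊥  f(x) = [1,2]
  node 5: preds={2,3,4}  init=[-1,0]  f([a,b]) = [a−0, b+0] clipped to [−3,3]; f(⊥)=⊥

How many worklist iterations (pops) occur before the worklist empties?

9

Trace (9 dequeues):
  [1] u=0 | in ⊥ | out [-2,0] | ==
  [2] u=1 | in [-2,2] | out [-3,3] | prev ⊥ | push {}
  [3] u=2 | in ⊥ | out [2,3] | ==
  [4] u=3 | in [-1,0] | out [-2,2] | ==
  [5] u=4 | in [-3,3] | out [1,2] | prev ⊥ | push {}
  [6] u=5 | in [-2,3] | out [-2,3] | prev [-1,0] | push {3}
  [7] u=3 | in [-2,3] | out [-2,3] | prev [-2,2] | push {1,5}
  [8] u=1 | in [-2,3] | out [-3,3] | ==
  [9] u=5 | in [-2,3] | out [-2,3] | ==

Converged values:
  [0] [-2,0]
  [1] [-3,3]
  [2] [2,3]
  [3] [-2,3]
  [4] [1,2]
  [5] [-2,3]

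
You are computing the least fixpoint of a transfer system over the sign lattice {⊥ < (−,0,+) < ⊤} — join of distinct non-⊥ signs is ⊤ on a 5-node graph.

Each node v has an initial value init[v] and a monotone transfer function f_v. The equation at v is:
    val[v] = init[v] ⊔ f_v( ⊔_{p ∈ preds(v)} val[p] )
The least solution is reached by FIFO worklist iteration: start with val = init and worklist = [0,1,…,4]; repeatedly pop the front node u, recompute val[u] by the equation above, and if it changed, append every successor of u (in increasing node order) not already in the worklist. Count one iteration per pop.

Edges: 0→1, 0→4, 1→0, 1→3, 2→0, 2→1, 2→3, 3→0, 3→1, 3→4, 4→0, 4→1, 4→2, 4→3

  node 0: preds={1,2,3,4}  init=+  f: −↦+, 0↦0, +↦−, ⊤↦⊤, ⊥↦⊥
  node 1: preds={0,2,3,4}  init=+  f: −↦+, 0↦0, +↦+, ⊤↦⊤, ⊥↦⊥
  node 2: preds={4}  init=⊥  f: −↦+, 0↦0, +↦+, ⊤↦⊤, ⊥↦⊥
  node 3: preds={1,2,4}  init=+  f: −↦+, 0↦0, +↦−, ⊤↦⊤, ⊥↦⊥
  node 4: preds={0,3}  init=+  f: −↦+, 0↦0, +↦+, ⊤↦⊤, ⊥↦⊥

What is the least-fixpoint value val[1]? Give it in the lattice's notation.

⊤

Worklist (11 pops):
  #1 pop 0: in=+ → ⊤ (was +); enqueue []
  #2 pop 1: in=⊤ → ⊤ (was +); enqueue [0]
  #3 pop 2: in=+ → + (was ⊥); enqueue [1]
  #4 pop 3: in=⊤ → ⊤ (was +); enqueue []
  #5 pop 4: in=⊤ → ⊤ (was +); enqueue [2,3]
  #6 pop 0: in=⊤ → ⊤ (no change)
  #7 pop 1: in=⊤ → ⊤ (no change)
  #8 pop 2: in=⊤ → ⊤ (was +); enqueue [0,1]
  #9 pop 3: in=⊤ → ⊤ (no change)
  #10 pop 0: in=⊤ → ⊤ (no change)
  #11 pop 1: in=⊤ → ⊤ (no change)

Fixpoint:
  val[0] = ⊤
  val[1] = ⊤
  val[2] = ⊤
  val[3] = ⊤
  val[4] = ⊤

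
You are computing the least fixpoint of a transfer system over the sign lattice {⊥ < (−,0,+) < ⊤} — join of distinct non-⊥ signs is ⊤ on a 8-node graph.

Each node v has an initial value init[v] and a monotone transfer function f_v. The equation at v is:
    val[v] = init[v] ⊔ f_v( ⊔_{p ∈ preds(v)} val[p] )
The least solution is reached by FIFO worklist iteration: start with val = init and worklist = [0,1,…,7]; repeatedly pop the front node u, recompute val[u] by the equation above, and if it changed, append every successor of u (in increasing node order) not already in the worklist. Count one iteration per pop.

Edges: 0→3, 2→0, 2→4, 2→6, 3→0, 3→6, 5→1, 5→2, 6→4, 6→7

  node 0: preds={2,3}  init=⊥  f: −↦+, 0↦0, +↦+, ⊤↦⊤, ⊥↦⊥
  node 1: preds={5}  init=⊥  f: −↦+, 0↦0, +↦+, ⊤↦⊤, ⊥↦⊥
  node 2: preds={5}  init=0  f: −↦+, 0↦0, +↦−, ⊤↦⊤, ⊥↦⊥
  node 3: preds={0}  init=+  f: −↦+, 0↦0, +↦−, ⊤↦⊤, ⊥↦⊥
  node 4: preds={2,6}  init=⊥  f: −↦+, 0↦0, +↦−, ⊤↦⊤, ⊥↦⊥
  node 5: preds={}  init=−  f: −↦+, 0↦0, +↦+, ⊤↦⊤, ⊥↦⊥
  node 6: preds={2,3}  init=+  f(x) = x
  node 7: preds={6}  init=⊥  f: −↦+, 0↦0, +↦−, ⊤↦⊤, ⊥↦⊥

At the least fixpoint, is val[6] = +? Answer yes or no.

Worklist (10 pops):
  #1 pop 0: in=⊤ → ⊤ (was ⊥); enqueue []
  #2 pop 1: in=− → + (was ⊥); enqueue []
  #3 pop 2: in=− → ⊤ (was 0); enqueue [0]
  #4 pop 3: in=⊤ → ⊤ (was +); enqueue []
  #5 pop 4: in=⊤ → ⊤ (was ⊥); enqueue []
  #6 pop 5: in=⊥ → − (no change)
  #7 pop 6: in=⊤ → ⊤ (was +); enqueue [4]
  #8 pop 7: in=⊤ → ⊤ (was ⊥); enqueue []
  #9 pop 0: in=⊤ → ⊤ (no change)
  #10 pop 4: in=⊤ → ⊤ (no change)

Fixpoint:
  val[0] = ⊤
  val[1] = +
  val[2] = ⊤
  val[3] = ⊤
  val[4] = ⊤
  val[5] = −
  val[6] = ⊤
  val[7] = ⊤

no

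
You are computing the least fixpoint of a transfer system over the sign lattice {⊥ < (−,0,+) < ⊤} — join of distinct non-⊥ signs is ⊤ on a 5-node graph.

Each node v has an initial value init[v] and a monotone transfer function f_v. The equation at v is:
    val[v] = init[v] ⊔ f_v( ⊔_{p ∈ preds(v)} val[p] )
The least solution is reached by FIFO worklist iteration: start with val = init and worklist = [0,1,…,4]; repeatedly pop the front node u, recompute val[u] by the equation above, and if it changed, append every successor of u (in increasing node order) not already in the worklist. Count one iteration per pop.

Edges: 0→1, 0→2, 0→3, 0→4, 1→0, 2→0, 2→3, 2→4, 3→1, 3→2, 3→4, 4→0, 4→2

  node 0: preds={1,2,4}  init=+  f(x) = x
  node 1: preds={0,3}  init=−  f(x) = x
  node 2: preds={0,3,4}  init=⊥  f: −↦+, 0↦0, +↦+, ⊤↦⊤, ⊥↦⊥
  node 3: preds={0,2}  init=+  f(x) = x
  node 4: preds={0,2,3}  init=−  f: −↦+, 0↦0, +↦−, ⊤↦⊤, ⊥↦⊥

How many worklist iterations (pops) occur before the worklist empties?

8

Worklist (8 pops):
  #1 pop 0: in=− → ⊤ (was +); enqueue []
  #2 pop 1: in=⊤ → ⊤ (was −); enqueue [0]
  #3 pop 2: in=⊤ → ⊤ (was ⊥); enqueue []
  #4 pop 3: in=⊤ → ⊤ (was +); enqueue [1,2]
  #5 pop 4: in=⊤ → ⊤ (was −); enqueue []
  #6 pop 0: in=⊤ → ⊤ (no change)
  #7 pop 1: in=⊤ → ⊤ (no change)
  #8 pop 2: in=⊤ → ⊤ (no change)

Fixpoint:
  val[0] = ⊤
  val[1] = ⊤
  val[2] = ⊤
  val[3] = ⊤
  val[4] = ⊤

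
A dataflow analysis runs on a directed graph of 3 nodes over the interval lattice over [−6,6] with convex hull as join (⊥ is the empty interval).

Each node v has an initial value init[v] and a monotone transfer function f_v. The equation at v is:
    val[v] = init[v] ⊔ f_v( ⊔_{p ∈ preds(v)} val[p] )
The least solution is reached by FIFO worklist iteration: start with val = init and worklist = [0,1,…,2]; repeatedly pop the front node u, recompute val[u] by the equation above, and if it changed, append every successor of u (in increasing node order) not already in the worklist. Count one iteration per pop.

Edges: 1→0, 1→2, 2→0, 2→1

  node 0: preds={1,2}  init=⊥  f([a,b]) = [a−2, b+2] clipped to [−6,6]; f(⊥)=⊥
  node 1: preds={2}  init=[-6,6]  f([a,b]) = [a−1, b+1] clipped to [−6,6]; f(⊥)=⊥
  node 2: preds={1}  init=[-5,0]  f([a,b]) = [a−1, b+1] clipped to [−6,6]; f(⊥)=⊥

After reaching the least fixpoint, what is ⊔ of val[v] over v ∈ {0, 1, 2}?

[-6,6]

Iteration log — 5 steps:
  step 1. node 0  ⊔preds=[-6,6]  new=[-6,6]  old=⊥  +wl: 
  step 2. node 1  ⊔preds=[-5,0]  new=[-6,6]  stable
  step 3. node 2  ⊔preds=[-6,6]  new=[-6,6]  old=[-5,0]  +wl: 0,1
  step 4. node 0  ⊔preds=[-6,6]  new=[-6,6]  stable
  step 5. node 1  ⊔preds=[-6,6]  new=[-6,6]  stable

Least fixpoint reached:
  node 0: [-6,6]
  node 1: [-6,6]
  node 2: [-6,6]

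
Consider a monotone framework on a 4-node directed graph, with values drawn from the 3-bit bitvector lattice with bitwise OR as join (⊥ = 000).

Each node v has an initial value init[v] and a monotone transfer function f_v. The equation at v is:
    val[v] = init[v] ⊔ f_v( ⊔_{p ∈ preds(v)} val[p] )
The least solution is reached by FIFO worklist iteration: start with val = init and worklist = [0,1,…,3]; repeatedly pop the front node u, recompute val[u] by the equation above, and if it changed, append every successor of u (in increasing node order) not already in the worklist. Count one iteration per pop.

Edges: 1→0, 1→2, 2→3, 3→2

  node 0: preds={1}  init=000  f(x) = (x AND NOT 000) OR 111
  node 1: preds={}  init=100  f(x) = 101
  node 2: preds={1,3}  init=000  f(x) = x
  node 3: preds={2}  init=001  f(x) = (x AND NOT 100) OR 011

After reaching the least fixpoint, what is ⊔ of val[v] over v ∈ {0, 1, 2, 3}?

Trace (7 dequeues):
  [1] u=0 | in 100 | out 111 | prev 000 | push {}
  [2] u=1 | in 000 | out 101 | prev 100 | push {0}
  [3] u=2 | in 101 | out 101 | prev 000 | push {}
  [4] u=3 | in 101 | out 011 | prev 001 | push {2}
  [5] u=0 | in 101 | out 111 | ==
  [6] u=2 | in 111 | out 111 | prev 101 | push {3}
  [7] u=3 | in 111 | out 011 | ==

Converged values:
  [0] 111
  [1] 101
  [2] 111
  [3] 011

111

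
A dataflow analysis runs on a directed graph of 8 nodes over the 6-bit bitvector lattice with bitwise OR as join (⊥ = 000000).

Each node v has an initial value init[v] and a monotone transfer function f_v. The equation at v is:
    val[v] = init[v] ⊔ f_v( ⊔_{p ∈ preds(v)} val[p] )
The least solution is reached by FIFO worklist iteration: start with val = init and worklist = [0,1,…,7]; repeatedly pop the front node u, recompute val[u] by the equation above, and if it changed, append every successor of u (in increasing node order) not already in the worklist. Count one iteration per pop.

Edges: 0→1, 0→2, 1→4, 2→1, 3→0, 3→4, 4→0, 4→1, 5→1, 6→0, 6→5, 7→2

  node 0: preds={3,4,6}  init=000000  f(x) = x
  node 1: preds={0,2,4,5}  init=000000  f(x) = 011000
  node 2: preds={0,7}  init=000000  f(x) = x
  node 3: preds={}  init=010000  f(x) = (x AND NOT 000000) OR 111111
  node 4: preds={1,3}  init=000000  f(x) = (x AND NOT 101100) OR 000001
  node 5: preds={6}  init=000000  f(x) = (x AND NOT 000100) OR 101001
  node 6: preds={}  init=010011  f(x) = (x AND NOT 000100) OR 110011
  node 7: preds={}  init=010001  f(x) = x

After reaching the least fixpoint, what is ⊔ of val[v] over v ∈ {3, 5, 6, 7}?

Trace (14 dequeues):
  [1] u=0 | in 010011 | out 010011 | prev 000000 | push {}
  [2] u=1 | in 010011 | out 011000 | prev 000000 | push {}
  [3] u=2 | in 010011 | out 010011 | prev 000000 | push {1}
  [4] u=3 | in 000000 | out 111111 | prev 010000 | push {0}
  [5] u=4 | in 111111 | out 010011 | prev 000000 | push {}
  [6] u=5 | in 010011 | out 111011 | prev 000000 | push {}
  [7] u=6 | in 000000 | out 110011 | prev 010011 | push {5}
  [8] u=7 | in 000000 | out 010001 | ==
  [9] u=1 | in 111011 | out 011000 | ==
  [10] u=0 | in 111111 | out 111111 | prev 010011 | push {1,2}
  [11] u=5 | in 110011 | out 111011 | ==
  [12] u=1 | in 111111 | out 011000 | ==
  [13] u=2 | in 111111 | out 111111 | prev 010011 | push {1}
  [14] u=1 | in 111111 | out 011000 | ==

Converged values:
  [0] 111111
  [1] 011000
  [2] 111111
  [3] 111111
  [4] 010011
  [5] 111011
  [6] 110011
  [7] 010001

111111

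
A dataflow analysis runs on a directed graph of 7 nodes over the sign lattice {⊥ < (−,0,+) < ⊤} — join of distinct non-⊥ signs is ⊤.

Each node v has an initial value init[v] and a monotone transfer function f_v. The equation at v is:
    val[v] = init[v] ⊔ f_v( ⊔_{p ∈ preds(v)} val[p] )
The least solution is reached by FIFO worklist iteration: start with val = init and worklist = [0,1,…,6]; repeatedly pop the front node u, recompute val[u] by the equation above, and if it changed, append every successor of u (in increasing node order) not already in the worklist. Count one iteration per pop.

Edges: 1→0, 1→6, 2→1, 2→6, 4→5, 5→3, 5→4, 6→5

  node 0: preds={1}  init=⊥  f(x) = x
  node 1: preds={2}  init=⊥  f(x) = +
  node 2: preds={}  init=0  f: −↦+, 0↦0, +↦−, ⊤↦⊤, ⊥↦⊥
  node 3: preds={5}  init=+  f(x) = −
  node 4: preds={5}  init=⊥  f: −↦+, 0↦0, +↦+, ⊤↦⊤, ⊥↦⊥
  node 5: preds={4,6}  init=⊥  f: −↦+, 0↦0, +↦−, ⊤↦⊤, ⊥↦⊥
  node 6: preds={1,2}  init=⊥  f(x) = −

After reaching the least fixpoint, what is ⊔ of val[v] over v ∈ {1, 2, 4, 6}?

⊤

Worklist (15 pops):
  #1 pop 0: in=⊥ → ⊥ (no change)
  #2 pop 1: in=0 → + (was ⊥); enqueue [0]
  #3 pop 2: in=⊥ → 0 (no change)
  #4 pop 3: in=⊥ → ⊤ (was +); enqueue []
  #5 pop 4: in=⊥ → ⊥ (no change)
  #6 pop 5: in=⊥ → ⊥ (no change)
  #7 pop 6: in=⊤ → − (was ⊥); enqueue [5]
  #8 pop 0: in=+ → + (was ⊥); enqueue []
  #9 pop 5: in=− → + (was ⊥); enqueue [3,4]
  #10 pop 3: in=+ → ⊤ (no change)
  #11 pop 4: in=+ → + (was ⊥); enqueue [5]
  #12 pop 5: in=⊤ → ⊤ (was +); enqueue [3,4]
  #13 pop 3: in=⊤ → ⊤ (no change)
  #14 pop 4: in=⊤ → ⊤ (was +); enqueue [5]
  #15 pop 5: in=⊤ → ⊤ (no change)

Fixpoint:
  val[0] = +
  val[1] = +
  val[2] = 0
  val[3] = ⊤
  val[4] = ⊤
  val[5] = ⊤
  val[6] = −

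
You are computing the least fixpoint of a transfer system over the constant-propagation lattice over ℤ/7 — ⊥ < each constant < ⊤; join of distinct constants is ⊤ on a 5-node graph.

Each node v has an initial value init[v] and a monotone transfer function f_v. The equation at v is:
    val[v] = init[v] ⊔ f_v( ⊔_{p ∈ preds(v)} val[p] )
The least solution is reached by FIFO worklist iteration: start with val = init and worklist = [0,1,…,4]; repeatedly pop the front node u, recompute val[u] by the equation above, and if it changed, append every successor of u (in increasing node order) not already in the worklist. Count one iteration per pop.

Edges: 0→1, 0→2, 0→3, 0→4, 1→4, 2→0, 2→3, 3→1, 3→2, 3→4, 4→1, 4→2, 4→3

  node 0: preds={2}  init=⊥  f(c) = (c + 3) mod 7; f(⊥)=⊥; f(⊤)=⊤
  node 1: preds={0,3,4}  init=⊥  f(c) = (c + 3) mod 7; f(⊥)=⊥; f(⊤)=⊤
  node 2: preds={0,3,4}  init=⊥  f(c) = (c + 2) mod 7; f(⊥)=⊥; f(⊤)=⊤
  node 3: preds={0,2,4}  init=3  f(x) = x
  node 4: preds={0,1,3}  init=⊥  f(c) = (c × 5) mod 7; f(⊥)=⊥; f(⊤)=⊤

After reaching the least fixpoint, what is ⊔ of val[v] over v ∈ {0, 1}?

⊤

Iteration log — 15 steps:
  step 1. node 0  ⊔preds=⊥  new=⊥  stable
  step 2. node 1  ⊔preds=3  new=6  old=⊥  +wl: 
  step 3. node 2  ⊔preds=3  new=5  old=⊥  +wl: 0
  step 4. node 3  ⊔preds=5  new=⊤  old=3  +wl: 1,2
  step 5. node 4  ⊔preds=⊤  new=⊤  old=⊥  +wl: 3
  step 6. node 0  ⊔preds=5  new=1  old=⊥  +wl: 4
  step 7. node 1  ⊔preds=⊤  new=⊤  old=6  +wl: 
  step 8. node 2  ⊔preds=⊤  new=⊤  old=5  +wl: 0
  step 9. node 3  ⊔preds=⊤  new=⊤  stable
  step 10. node 4  ⊔preds=⊤  new=⊤  stable
  step 11. node 0  ⊔preds=⊤  new=⊤  old=1  +wl: 1,2,3,4
  step 12. node 1  ⊔preds=⊤  new=⊤  stable
  step 13. node 2  ⊔preds=⊤  new=⊤  stable
  step 14. node 3  ⊔preds=⊤  new=⊤  stable
  step 15. node 4  ⊔preds=⊤  new=⊤  stable

Least fixpoint reached:
  node 0: ⊤
  node 1: ⊤
  node 2: ⊤
  node 3: ⊤
  node 4: ⊤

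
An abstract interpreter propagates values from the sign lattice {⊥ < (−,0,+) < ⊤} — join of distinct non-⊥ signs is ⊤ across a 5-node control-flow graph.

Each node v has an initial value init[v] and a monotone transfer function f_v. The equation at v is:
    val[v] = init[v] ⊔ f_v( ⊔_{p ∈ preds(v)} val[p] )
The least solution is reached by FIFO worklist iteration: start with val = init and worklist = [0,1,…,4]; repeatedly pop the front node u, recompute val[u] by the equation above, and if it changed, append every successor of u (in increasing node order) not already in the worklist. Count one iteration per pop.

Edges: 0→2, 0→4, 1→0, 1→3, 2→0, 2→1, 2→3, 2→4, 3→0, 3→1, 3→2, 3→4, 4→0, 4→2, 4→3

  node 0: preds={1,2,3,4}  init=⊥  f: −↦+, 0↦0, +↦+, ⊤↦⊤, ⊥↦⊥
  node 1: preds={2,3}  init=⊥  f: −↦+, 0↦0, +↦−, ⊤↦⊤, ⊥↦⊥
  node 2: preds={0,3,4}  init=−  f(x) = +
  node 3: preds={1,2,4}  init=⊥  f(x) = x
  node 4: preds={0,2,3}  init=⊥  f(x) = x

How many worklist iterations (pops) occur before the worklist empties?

Worklist (11 pops):
  #1 pop 0: in=− → + (was ⊥); enqueue []
  #2 pop 1: in=− → + (was ⊥); enqueue [0]
  #3 pop 2: in=+ → ⊤ (was −); enqueue [1]
  #4 pop 3: in=⊤ → ⊤ (was ⊥); enqueue [2]
  #5 pop 4: in=⊤ → ⊤ (was ⊥); enqueue [3]
  #6 pop 0: in=⊤ → ⊤ (was +); enqueue [4]
  #7 pop 1: in=⊤ → ⊤ (was +); enqueue [0]
  #8 pop 2: in=⊤ → ⊤ (no change)
  #9 pop 3: in=⊤ → ⊤ (no change)
  #10 pop 4: in=⊤ → ⊤ (no change)
  #11 pop 0: in=⊤ → ⊤ (no change)

Fixpoint:
  val[0] = ⊤
  val[1] = ⊤
  val[2] = ⊤
  val[3] = ⊤
  val[4] = ⊤

11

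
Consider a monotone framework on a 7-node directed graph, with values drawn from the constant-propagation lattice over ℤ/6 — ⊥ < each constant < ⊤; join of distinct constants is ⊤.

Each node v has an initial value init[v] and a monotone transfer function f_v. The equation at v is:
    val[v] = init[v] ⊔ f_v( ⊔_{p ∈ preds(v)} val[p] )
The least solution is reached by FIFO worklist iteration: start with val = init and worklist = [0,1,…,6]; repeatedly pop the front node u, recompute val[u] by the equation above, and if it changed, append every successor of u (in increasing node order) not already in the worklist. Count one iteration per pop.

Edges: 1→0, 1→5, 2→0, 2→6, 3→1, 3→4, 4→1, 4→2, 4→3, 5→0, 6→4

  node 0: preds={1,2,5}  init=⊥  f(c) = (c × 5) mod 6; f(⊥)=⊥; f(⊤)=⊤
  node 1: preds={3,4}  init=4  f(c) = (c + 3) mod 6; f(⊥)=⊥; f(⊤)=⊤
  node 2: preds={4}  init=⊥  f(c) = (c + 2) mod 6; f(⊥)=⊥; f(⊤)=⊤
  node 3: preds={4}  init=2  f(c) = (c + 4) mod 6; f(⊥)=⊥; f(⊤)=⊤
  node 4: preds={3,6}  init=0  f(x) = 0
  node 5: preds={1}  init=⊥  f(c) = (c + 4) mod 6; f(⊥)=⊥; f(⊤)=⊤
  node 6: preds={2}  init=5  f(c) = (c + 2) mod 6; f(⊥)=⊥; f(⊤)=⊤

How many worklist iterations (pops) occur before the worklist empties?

Worklist (10 pops):
  #1 pop 0: in=4 → 2 (was ⊥); enqueue []
  #2 pop 1: in=⊤ → ⊤ (was 4); enqueue [0]
  #3 pop 2: in=0 → 2 (was ⊥); enqueue []
  #4 pop 3: in=0 → ⊤ (was 2); enqueue [1]
  #5 pop 4: in=⊤ → 0 (no change)
  #6 pop 5: in=⊤ → ⊤ (was ⊥); enqueue []
  #7 pop 6: in=2 → ⊤ (was 5); enqueue [4]
  #8 pop 0: in=⊤ → ⊤ (was 2); enqueue []
  #9 pop 1: in=⊤ → ⊤ (no change)
  #10 pop 4: in=⊤ → 0 (no change)

Fixpoint:
  val[0] = ⊤
  val[1] = ⊤
  val[2] = 2
  val[3] = ⊤
  val[4] = 0
  val[5] = ⊤
  val[6] = ⊤

10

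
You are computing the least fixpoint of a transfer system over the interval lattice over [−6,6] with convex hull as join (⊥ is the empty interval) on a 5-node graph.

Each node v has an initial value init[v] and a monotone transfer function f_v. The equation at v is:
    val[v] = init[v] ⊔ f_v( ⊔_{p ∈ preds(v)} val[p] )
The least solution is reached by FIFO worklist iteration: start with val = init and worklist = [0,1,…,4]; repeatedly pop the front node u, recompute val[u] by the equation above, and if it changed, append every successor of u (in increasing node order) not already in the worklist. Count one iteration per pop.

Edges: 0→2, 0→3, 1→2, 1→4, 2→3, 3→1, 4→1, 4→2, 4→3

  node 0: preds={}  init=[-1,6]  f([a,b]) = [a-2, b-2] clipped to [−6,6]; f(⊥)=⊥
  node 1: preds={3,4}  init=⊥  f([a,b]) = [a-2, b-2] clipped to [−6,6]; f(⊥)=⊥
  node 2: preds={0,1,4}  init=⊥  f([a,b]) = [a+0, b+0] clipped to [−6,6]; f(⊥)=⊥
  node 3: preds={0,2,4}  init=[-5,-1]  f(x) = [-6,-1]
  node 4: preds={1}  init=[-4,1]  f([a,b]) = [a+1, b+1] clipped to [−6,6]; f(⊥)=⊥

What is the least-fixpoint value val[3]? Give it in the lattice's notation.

Worklist (8 pops):
  #1 pop 0: in=⊥ → [-1,6] (no change)
  #2 pop 1: in=[-5,1] → [-6,-1] (was ⊥); enqueue []
  #3 pop 2: in=[-6,6] → [-6,6] (was ⊥); enqueue []
  #4 pop 3: in=[-6,6] → [-6,-1] (was [-5,-1]); enqueue [1]
  #5 pop 4: in=[-6,-1] → [-5,1] (was [-4,1]); enqueue [2,3]
  #6 pop 1: in=[-6,1] → [-6,-1] (no change)
  #7 pop 2: in=[-6,6] → [-6,6] (no change)
  #8 pop 3: in=[-6,6] → [-6,-1] (no change)

Fixpoint:
  val[0] = [-1,6]
  val[1] = [-6,-1]
  val[2] = [-6,6]
  val[3] = [-6,-1]
  val[4] = [-5,1]

[-6,-1]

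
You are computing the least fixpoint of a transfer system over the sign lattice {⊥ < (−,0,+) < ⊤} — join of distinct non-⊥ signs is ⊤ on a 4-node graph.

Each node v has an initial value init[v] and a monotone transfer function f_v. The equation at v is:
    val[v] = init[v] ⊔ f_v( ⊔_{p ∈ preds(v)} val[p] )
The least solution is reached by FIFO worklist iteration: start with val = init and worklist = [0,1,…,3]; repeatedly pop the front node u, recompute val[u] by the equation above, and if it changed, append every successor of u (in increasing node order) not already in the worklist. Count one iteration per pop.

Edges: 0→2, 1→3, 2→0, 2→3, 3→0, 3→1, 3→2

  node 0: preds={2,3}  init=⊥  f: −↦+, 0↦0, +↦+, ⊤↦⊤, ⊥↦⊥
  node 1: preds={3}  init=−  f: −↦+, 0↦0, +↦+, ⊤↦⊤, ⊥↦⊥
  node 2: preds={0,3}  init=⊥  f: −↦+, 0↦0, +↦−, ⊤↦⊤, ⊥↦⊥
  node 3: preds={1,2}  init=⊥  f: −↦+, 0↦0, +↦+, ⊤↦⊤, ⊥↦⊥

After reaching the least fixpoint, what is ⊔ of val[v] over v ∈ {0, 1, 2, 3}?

⊤

Iteration log — 13 steps:
  step 1. node 0  ⊔preds=⊥  new=⊥  stable
  step 2. node 1  ⊔preds=⊥  new=−  stable
  step 3. node 2  ⊔preds=⊥  new=⊥  stable
  step 4. node 3  ⊔preds=−  new=+  old=⊥  +wl: 0,1,2
  step 5. node 0  ⊔preds=+  new=+  old=⊥  +wl: 
  step 6. node 1  ⊔preds=+  new=⊤  old=−  +wl: 3
  step 7. node 2  ⊔preds=+  new=−  old=⊥  +wl: 0
  step 8. node 3  ⊔preds=⊤  new=⊤  old=+  +wl: 1,2
  step 9. node 0  ⊔preds=⊤  new=⊤  old=+  +wl: 
  step 10. node 1  ⊔preds=⊤  new=⊤  stable
  step 11. node 2  ⊔preds=⊤  new=⊤  old=−  +wl: 0,3
  step 12. node 0  ⊔preds=⊤  new=⊤  stable
  step 13. node 3  ⊔preds=⊤  new=⊤  stable

Least fixpoint reached:
  node 0: ⊤
  node 1: ⊤
  node 2: ⊤
  node 3: ⊤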